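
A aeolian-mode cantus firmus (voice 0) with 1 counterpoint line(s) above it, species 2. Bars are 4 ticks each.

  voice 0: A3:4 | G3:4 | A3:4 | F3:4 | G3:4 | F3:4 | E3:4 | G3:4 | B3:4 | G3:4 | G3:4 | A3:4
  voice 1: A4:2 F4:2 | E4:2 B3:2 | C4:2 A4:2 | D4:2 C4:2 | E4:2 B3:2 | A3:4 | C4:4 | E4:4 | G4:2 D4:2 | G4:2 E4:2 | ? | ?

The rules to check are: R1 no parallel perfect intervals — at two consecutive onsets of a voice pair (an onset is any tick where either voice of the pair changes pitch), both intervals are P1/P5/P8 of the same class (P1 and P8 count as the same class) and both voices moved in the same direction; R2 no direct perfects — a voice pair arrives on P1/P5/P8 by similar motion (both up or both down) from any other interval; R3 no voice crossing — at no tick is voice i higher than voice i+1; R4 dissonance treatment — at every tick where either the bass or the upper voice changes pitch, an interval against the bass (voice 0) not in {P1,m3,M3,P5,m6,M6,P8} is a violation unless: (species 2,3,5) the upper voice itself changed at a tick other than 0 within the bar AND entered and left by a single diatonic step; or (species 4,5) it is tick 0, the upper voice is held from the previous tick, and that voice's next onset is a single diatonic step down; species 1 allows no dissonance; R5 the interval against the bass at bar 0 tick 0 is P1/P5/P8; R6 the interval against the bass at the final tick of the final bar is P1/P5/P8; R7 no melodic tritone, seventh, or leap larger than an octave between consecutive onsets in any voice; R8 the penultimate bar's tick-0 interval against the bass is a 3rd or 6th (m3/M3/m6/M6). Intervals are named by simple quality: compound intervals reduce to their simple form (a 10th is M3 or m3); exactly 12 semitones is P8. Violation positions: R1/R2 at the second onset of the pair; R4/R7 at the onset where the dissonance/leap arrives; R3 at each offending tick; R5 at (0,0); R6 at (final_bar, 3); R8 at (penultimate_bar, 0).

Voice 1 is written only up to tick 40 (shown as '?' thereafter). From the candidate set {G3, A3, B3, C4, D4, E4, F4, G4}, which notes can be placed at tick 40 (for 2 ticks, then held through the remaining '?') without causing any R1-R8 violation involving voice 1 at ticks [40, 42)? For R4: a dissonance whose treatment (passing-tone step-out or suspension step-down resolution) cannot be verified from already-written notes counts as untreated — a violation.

{B3, E4}

G3: violates R8
A3: violates R4,R8
B3: legal
C4: violates R4,R8
D4: violates R8
E4: legal
F4: violates R4,R8
G4: violates R8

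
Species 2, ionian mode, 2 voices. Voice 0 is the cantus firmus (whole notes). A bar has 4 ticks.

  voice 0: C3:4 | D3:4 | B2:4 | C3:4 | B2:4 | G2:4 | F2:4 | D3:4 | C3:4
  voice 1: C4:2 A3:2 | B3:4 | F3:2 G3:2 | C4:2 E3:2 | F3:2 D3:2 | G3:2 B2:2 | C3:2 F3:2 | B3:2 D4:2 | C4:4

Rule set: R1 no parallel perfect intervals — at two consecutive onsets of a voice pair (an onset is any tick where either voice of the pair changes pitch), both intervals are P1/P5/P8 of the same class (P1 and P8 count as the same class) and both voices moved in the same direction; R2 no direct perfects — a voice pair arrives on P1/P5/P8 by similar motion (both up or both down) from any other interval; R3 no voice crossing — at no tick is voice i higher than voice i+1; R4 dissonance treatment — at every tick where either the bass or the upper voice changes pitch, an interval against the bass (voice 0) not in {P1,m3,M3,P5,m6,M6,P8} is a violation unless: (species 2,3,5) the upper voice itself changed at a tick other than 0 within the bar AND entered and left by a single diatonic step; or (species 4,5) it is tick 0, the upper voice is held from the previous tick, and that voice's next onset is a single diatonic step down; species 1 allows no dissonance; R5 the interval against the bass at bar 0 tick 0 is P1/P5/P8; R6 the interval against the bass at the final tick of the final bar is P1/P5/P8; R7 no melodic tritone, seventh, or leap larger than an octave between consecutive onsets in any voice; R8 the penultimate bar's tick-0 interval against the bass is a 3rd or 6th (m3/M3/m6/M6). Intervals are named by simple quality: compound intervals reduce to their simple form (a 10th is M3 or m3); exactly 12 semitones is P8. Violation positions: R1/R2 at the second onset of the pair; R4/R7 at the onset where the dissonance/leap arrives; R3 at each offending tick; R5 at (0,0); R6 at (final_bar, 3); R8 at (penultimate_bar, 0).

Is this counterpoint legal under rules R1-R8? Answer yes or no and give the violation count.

bar 0: v0=C3 v1=C4 (P8)
bar 1: v0=D3 v1=B3 (M6)
bar 2: v0=B2 v1=F3 (TT)
bar 3: v0=C3 v1=C4 (P8)
bar 4: v0=B2 v1=F3 (TT)
bar 5: v0=G2 v1=G3 (P8)
bar 6: v0=F2 v1=C3 (P5)
bar 7: v0=D3 v1=B3 (M6)
bar 8: v0=C3 v1=C4 (P8)
  R4 @ bar2.0: B2/F3 TT untreated
  R7 @ bar2.0: B3->F3 leap 6st
  R2 @ bar3.0: B2/G3 m6 -> C3/C4 P8 similar
  R4 @ bar4.0: B2/F3 TT untreated
  R7 @ bar7.0: F3->B3 leap 6st
  R1 @ bar8.0: D3/D4 P8 -> C3/C4 P8 similar

No (6 violations)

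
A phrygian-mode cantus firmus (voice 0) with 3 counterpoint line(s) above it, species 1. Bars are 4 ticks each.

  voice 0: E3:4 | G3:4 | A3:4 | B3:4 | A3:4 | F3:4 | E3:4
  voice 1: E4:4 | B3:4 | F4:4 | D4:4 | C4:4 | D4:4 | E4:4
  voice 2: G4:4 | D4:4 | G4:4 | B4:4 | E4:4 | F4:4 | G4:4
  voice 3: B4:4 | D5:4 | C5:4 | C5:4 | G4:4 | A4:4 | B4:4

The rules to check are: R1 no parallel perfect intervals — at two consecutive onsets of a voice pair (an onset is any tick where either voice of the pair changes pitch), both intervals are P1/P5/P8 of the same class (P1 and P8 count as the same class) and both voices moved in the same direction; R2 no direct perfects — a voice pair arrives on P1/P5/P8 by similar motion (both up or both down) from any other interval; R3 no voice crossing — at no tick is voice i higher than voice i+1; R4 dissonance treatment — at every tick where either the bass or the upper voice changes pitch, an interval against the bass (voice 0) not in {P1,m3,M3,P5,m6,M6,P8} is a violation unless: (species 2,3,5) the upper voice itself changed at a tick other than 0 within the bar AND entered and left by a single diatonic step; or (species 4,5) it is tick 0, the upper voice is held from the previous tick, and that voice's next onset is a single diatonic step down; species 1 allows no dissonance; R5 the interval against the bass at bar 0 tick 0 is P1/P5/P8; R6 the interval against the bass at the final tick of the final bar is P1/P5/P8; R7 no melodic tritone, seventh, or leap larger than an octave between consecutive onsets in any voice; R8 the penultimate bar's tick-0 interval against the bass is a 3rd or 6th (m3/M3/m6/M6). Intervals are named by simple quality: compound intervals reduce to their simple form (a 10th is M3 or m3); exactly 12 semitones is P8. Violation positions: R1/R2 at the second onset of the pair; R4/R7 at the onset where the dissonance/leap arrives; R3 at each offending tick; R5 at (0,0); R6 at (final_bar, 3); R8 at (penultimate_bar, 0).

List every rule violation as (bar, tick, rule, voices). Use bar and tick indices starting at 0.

(0, 0, R5, (0, 2))
(1, 0, R1, (0, 3))
(2, 0, R4, (0, 2))
(2, 0, R7, (1,))
(3, 0, R2, (0, 2))
(3, 0, R4, (0, 3))
(4, 0, R2, (0, 2))
(4, 0, R2, (1, 3))
(4, 0, R4, (0, 3))
(5, 0, R1, (1, 3))
(5, 0, R8, (0, 2))
(6, 0, R1, (1, 3))
(6, 3, R6, (0, 2))

bar 0: v0=E3 v1=E4 v2=G4 v3=B4 downbeat P5
bar 1: v0=G3 v1=B3 v2=D4 v3=D5 downbeat P5
bar 2: v0=A3 v1=F4 v2=G4 v3=C5 downbeat m3
bar 3: v0=B3 v1=D4 v2=B4 v3=C5 downbeat m2
bar 4: v0=A3 v1=C4 v2=E4 v3=G4 downbeat m7
bar 5: v0=F3 v1=D4 v2=F4 v3=A4 downbeat M3
bar 6: v0=E3 v1=E4 v2=G4 v3=B4 downbeat P5
  -> R5 @ bar 0 tick 0 v(0, 2): opens on m3
  -> R1 @ bar 1 tick 0 v(0, 3): E3/B4 P5 -> G3/D5 P5 similar
  -> R4 @ bar 2 tick 0 v(0, 2): A3/G4 m7 untreated
  -> R7 @ bar 2 tick 0 v(1,): B3->F4 leap 6st
  -> R2 @ bar 3 tick 0 v(0, 2): A3/G4 m7 -> B3/B4 P8 similar
  -> R4 @ bar 3 tick 0 v(0, 3): B3/C5 m2 untreated
  -> R2 @ bar 4 tick 0 v(0, 2): B3/B4 P8 -> A3/E4 P5 similar
  -> R2 @ bar 4 tick 0 v(1, 3): D4/C5 m7 -> C4/G4 P5 similar
  -> R4 @ bar 4 tick 0 v(0, 3): A3/G4 m7 untreated
  -> R1 @ bar 5 tick 0 v(1, 3): C4/G4 P5 -> D4/A4 P5 similar
  -> R8 @ bar 5 tick 0 v(0, 2): penult P8 not 3rd/6th
  -> R1 @ bar 6 tick 0 v(1, 3): D4/A4 P5 -> E4/B4 P5 similar
  -> R6 @ bar 6 tick 3 v(0, 2): closes on m3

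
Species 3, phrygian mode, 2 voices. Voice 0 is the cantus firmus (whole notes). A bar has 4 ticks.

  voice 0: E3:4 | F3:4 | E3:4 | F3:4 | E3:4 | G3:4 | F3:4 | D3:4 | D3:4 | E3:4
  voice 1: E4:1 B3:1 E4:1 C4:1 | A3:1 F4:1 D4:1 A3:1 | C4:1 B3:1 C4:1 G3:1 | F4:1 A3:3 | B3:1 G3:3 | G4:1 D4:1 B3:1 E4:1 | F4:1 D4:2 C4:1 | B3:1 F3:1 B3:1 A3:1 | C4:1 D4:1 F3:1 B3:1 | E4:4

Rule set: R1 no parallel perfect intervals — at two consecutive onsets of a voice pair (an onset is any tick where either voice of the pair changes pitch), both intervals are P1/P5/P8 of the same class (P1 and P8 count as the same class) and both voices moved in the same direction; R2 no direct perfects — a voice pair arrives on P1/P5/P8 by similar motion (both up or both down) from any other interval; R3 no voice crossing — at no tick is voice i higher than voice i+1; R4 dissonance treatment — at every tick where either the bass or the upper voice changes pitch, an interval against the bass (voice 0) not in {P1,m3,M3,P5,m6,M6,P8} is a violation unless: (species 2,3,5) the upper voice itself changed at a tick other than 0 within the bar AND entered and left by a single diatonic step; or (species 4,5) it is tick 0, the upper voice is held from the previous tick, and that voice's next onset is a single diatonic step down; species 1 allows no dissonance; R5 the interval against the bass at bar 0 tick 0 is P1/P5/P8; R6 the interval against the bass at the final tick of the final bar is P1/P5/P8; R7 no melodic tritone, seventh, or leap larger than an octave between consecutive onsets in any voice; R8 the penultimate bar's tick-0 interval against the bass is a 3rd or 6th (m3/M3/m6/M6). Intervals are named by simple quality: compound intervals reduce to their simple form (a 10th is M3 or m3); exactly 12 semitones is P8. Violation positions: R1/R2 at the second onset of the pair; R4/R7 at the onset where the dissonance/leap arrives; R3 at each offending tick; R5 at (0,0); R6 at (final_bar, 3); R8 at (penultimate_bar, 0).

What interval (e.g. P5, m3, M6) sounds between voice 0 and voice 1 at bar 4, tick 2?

m3

voice 0=E3 voice 1=G3 -> m3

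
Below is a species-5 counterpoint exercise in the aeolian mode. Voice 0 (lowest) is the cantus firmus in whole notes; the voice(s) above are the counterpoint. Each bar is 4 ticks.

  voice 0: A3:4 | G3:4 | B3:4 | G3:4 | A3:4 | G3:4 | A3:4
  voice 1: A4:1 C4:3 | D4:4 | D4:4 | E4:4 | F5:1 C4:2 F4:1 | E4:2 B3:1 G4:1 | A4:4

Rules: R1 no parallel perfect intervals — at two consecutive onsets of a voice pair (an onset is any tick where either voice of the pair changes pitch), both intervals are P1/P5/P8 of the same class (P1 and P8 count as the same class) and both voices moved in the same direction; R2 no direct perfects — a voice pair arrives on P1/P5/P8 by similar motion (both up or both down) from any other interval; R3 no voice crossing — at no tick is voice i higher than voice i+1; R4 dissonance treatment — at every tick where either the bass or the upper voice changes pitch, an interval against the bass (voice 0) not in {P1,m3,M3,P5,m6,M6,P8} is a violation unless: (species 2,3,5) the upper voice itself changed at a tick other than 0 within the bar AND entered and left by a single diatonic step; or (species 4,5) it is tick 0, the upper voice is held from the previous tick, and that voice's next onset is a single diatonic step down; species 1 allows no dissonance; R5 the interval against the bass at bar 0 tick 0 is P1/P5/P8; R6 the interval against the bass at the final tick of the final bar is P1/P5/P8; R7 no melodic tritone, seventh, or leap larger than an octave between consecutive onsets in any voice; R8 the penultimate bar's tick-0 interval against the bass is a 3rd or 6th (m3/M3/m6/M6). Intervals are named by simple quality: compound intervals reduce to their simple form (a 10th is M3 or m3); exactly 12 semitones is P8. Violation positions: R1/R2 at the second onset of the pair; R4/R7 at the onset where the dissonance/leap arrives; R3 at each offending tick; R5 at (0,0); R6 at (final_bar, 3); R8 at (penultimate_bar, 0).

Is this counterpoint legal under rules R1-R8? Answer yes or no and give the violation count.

No (3 violations)

bar 0: v0=A3 v1=A4 (P8)
bar 1: v0=G3 v1=D4 (P5)
bar 2: v0=B3 v1=D4 (m3)
bar 3: v0=G3 v1=E4 (M6)
bar 4: v0=A3 v1=F5 (m6)
bar 5: v0=G3 v1=E4 (M6)
bar 6: v0=A3 v1=A4 (P8)
  R7 @ bar4.0: E4->F5 leap 13st
  R7 @ bar4.1: F5->C4 leap 17st
  R1 @ bar6.0: G3/G4 P8 -> A3/A4 P8 similar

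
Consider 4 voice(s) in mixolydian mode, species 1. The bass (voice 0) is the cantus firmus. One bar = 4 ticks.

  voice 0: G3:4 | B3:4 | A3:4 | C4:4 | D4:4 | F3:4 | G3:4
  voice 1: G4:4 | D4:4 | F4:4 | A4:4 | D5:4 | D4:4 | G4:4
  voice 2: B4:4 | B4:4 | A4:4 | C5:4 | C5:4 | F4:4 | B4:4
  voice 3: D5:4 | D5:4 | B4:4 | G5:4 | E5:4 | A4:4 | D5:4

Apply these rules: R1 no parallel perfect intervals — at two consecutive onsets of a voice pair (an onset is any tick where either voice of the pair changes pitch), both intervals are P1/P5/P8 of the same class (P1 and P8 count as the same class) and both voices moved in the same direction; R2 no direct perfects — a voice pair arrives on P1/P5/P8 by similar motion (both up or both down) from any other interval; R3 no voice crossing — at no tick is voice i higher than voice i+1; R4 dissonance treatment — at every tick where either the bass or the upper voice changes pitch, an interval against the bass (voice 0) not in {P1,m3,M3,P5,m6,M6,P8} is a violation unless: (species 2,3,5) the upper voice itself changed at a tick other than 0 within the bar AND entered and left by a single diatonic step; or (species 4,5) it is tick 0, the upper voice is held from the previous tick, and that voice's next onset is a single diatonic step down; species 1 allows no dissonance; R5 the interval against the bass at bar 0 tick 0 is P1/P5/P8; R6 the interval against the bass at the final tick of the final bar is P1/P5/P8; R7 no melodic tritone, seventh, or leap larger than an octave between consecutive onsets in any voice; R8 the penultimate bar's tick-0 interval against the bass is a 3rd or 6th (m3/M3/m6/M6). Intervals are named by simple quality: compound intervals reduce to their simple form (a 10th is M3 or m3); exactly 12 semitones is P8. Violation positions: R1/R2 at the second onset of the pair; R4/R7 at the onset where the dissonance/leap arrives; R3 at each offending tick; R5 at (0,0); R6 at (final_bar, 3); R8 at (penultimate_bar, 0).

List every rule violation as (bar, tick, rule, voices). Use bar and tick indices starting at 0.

bar 0: v0=G3 v1=G4 v2=B4 v3=D5 downbeat P5
bar 1: v0=B3 v1=D4 v2=B4 v3=D5 downbeat m3
bar 2: v0=A3 v1=F4 v2=A4 v3=B4 downbeat M2
bar 3: v0=C4 v1=A4 v2=C5 v3=G5 downbeat P5
bar 4: v0=D4 v1=D5 v2=C5 v3=E5 downbeat M2
bar 5: v0=F3 v1=D4 v2=F4 v3=A4 downbeat M3
bar 6: v0=G3 v1=G4 v2=B4 v3=D5 downbeat P5
  -> R5 @ bar 0 tick 0 v(0, 2): opens on M3
  -> R1 @ bar 2 tick 0 v(0, 2): B3/B4 P8 -> A3/A4 P8 similar
  -> R4 @ bar 2 tick 0 v(0, 3): A3/B4 M2 untreated
  -> R1 @ bar 3 tick 0 v(0, 2): A3/A4 P8 -> C4/C5 P8 similar
  -> R2 @ bar 3 tick 0 v(0, 3): A3/B4 M2 -> C4/G5 P5 similar
  -> R2 @ bar 3 tick 0 v(2, 3): A4/B4 M2 -> C5/G5 P5 similar
  -> R2 @ bar 4 tick 0 v(0, 1): C4/A4 M6 -> D4/D5 P8 similar
  -> R3 @ bar 4 tick 0 v(1, 2): D5 above C5
  -> R4 @ bar 4 tick 0 v(0, 2): D4/C5 m7 untreated
  -> R4 @ bar 4 tick 0 v(0, 3): D4/E5 M2 untreated
  -> R3 @ bar 4 tick 1 v(1, 2): D5 above C5
  -> R3 @ bar 4 tick 2 v(1, 2): D5 above C5
  -> R3 @ bar 4 tick 3 v(1, 2): D5 above C5
  -> R2 @ bar 5 tick 0 v(0, 2): D4/C5 m7 -> F3/F4 P8 similar
  -> R2 @ bar 5 tick 0 v(1, 3): D5/E5 M2 -> D4/A4 P5 similar
  -> R8 @ bar 5 tick 0 v(0, 2): penult P8 not 3rd/6th
  -> R1 @ bar 6 tick 0 v(1, 3): D4/A4 P5 -> G4/D5 P5 similar
  -> R2 @ bar 6 tick 0 v(0, 1): F3/D4 M6 -> G3/G4 P8 similar
  -> R2 @ bar 6 tick 0 v(0, 3): F3/A4 M3 -> G3/D5 P5 similar
  -> R7 @ bar 6 tick 0 v(2,): F4->B4 leap 6st
  -> R6 @ bar 6 tick 3 v(0, 2): closes on M3

(0, 0, R5, (0, 2))
(2, 0, R1, (0, 2))
(2, 0, R4, (0, 3))
(3, 0, R1, (0, 2))
(3, 0, R2, (0, 3))
(3, 0, R2, (2, 3))
(4, 0, R2, (0, 1))
(4, 0, R3, (1, 2))
(4, 0, R4, (0, 2))
(4, 0, R4, (0, 3))
(4, 1, R3, (1, 2))
(4, 2, R3, (1, 2))
(4, 3, R3, (1, 2))
(5, 0, R2, (0, 2))
(5, 0, R2, (1, 3))
(5, 0, R8, (0, 2))
(6, 0, R1, (1, 3))
(6, 0, R2, (0, 1))
(6, 0, R2, (0, 3))
(6, 0, R7, (2,))
(6, 3, R6, (0, 2))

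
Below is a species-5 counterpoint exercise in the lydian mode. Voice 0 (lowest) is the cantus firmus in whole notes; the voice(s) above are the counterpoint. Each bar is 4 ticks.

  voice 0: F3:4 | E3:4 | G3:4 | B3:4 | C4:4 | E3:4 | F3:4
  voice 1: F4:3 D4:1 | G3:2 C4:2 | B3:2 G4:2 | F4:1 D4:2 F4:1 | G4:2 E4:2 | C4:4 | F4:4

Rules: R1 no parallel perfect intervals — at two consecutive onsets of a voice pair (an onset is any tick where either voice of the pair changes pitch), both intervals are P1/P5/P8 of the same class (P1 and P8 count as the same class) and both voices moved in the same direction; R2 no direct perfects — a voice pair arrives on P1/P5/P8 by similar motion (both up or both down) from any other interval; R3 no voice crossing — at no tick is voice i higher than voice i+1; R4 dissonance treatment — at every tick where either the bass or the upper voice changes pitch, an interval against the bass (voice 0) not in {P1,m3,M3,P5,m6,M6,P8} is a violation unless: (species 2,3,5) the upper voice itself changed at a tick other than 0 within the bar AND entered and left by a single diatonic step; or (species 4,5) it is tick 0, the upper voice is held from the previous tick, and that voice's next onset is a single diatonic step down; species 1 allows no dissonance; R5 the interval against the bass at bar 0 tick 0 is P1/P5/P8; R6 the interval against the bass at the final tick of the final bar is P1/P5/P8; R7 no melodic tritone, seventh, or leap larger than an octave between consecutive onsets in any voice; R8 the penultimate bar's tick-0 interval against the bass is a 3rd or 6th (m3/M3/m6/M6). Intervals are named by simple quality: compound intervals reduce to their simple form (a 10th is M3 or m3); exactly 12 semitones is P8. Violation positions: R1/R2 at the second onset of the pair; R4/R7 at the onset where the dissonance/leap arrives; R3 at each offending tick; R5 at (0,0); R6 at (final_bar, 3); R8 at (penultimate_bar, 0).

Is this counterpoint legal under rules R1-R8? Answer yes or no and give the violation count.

No (4 violations)

bar 0: v0=F3 v1=F4 (P8)
bar 1: v0=E3 v1=G3 (m3)
bar 2: v0=G3 v1=B3 (M3)
bar 3: v0=B3 v1=F4 (TT)
bar 4: v0=C4 v1=G4 (P5)
bar 5: v0=E3 v1=C4 (m6)
bar 6: v0=F3 v1=F4 (P8)
  R4 @ bar3.0: B3/F4 TT untreated
  R4 @ bar3.3: B3/F4 TT untreated
  R2 @ bar4.0: B3/F4 TT -> C4/G4 P5 similar
  R2 @ bar6.0: E3/C4 m6 -> F3/F4 P8 similar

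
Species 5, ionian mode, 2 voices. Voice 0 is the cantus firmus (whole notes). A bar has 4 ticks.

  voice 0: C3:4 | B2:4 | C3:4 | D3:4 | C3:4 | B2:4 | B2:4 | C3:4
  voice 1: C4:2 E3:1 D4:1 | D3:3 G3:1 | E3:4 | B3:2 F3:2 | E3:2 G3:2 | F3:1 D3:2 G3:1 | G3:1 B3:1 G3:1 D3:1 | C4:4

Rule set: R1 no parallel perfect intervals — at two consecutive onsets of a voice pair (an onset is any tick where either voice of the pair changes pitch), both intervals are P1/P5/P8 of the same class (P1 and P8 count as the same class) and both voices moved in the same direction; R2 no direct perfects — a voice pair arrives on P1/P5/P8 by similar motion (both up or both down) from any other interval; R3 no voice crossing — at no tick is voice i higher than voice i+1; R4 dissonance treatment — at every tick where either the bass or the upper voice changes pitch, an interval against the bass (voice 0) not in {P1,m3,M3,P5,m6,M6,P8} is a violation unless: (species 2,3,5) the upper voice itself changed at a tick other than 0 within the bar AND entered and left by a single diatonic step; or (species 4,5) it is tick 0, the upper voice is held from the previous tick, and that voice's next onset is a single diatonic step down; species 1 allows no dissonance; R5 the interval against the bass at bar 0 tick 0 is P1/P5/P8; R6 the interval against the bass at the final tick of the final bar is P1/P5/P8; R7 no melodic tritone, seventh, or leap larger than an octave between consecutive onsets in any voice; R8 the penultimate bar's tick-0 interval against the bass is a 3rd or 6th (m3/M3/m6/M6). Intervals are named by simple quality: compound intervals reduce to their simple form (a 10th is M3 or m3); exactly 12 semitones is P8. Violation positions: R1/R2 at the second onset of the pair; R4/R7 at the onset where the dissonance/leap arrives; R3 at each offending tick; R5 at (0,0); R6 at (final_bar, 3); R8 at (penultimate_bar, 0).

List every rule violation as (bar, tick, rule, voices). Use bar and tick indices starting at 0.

bar 0: v0=C3 v1=C4 downbeat P8
bar 1: v0=B2 v1=D3 downbeat m3
bar 2: v0=C3 v1=E3 downbeat M3
bar 3: v0=D3 v1=B3 downbeat M6
bar 4: v0=C3 v1=E3 downbeat M3
bar 5: v0=B2 v1=F3 downbeat TT
bar 6: v0=B2 v1=G3 downbeat m6
bar 7: v0=C3 v1=C4 downbeat P8
  -> R4 @ bar 0 tick 3 v(0, 1): C3/D4 M2 untreated
  -> R7 @ bar 0 tick 3 v(1,): E3->D4 leap 10st
  -> R7 @ bar 3 tick 2 v(1,): B3->F3 leap 6st
  -> R4 @ bar 5 tick 0 v(0, 1): B2/F3 TT untreated
  -> R2 @ bar 7 tick 0 v(0, 1): B2/D3 m3 -> C3/C4 P8 similar
  -> R7 @ bar 7 tick 0 v(1,): D3->C4 leap 10st

(0, 3, R4, (0, 1))
(0, 3, R7, (1,))
(3, 2, R7, (1,))
(5, 0, R4, (0, 1))
(7, 0, R2, (0, 1))
(7, 0, R7, (1,))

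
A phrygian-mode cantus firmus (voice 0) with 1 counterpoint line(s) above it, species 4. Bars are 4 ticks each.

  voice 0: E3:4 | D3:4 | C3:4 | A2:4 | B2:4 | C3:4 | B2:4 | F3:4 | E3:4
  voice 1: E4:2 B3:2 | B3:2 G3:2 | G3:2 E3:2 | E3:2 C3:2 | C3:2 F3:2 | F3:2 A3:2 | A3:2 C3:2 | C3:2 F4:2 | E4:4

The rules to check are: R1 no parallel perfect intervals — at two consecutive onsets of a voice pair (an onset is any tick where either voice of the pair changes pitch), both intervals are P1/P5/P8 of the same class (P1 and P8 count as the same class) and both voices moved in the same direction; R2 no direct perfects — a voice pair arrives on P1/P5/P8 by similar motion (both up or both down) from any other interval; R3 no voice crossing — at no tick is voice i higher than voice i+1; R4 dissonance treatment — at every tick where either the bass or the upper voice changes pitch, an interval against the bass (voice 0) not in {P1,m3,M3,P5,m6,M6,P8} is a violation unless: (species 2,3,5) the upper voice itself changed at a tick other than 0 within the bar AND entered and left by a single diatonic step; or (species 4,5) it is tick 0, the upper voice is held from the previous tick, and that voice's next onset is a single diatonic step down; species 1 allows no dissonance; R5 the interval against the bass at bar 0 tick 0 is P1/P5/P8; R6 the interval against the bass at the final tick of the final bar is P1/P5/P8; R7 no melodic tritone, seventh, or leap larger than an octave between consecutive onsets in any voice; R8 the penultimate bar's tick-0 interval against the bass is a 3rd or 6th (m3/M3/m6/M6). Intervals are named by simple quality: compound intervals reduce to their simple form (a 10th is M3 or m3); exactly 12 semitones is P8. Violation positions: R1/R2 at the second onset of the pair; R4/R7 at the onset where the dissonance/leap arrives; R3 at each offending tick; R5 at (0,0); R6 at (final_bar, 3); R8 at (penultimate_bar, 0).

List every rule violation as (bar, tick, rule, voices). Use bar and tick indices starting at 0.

bar 0: v0=E3 v1=E4 downbeat P8
bar 1: v0=D3 v1=B3 downbeat M6
bar 2: v0=C3 v1=G3 downbeat P5
bar 3: v0=A2 v1=E3 downbeat P5
bar 4: v0=B2 v1=C3 downbeat m2
bar 5: v0=C3 v1=F3 downbeat P4
bar 6: v0=B2 v1=A3 downbeat m7
bar 7: v0=F3 v1=C3 downbeat P4
bar 8: v0=E3 v1=E4 downbeat P8
  -> R4 @ bar 1 tick 2 v(0, 1): D3/G3 P4 untreated
  -> R4 @ bar 4 tick 0 v(0, 1): B2/C3 m2 untreated
  -> R4 @ bar 4 tick 2 v(0, 1): B2/F3 TT untreated
  -> R4 @ bar 5 tick 0 v(0, 1): C3/F3 P4 untreated
  -> R4 @ bar 6 tick 0 v(0, 1): B2/A3 m7 untreated
  -> R4 @ bar 6 tick 2 v(0, 1): B2/C3 m2 untreated
  -> R3 @ bar 7 tick 0 v(0, 1): F3 above C3
  -> R4 @ bar 7 tick 0 v(0, 1): F3/C3 P4 untreated
  -> R7 @ bar 7 tick 0 v(0,): B2->F3 leap 6st
  -> R8 @ bar 7 tick 0 v(0, 1): penult P4 not 3rd/6th
  -> R3 @ bar 7 tick 1 v(0, 1): F3 above C3
  -> R7 @ bar 7 tick 2 v(1,): C3->F4 leap 17st
  -> R1 @ bar 8 tick 0 v(0, 1): F3/F4 P8 -> E3/E4 P8 similar

(1, 2, R4, (0, 1))
(4, 0, R4, (0, 1))
(4, 2, R4, (0, 1))
(5, 0, R4, (0, 1))
(6, 0, R4, (0, 1))
(6, 2, R4, (0, 1))
(7, 0, R3, (0, 1))
(7, 0, R4, (0, 1))
(7, 0, R7, (0,))
(7, 0, R8, (0, 1))
(7, 1, R3, (0, 1))
(7, 2, R7, (1,))
(8, 0, R1, (0, 1))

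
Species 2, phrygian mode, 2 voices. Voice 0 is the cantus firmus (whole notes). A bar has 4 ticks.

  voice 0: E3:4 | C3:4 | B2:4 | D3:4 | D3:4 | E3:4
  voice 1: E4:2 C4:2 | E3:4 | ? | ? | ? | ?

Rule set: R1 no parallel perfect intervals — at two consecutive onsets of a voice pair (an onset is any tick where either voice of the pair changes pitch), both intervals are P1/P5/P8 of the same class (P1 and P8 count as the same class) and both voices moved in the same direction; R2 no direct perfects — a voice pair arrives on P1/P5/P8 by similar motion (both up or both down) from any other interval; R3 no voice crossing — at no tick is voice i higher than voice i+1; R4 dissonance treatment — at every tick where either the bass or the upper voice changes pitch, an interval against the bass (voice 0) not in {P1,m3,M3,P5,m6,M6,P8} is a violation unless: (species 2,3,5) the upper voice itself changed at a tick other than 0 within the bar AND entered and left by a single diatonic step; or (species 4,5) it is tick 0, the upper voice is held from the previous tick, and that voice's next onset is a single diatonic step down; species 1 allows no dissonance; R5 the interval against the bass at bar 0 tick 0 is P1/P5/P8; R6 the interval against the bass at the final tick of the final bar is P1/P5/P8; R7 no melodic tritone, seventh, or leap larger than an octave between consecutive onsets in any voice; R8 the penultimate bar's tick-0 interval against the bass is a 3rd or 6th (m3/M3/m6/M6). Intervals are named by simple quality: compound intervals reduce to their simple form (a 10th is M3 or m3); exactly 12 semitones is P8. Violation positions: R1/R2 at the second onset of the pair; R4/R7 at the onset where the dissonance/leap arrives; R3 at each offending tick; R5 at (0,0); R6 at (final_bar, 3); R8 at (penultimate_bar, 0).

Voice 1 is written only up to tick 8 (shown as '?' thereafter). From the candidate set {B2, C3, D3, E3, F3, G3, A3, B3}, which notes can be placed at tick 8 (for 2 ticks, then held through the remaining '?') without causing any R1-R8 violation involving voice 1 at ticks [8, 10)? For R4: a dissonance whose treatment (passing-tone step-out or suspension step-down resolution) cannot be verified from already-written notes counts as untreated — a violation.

B2: violates R2
C3: violates R4
D3: legal
E3: violates R4
F3: violates R4
G3: legal
A3: violates R4
B3: legal

{B3, D3, G3}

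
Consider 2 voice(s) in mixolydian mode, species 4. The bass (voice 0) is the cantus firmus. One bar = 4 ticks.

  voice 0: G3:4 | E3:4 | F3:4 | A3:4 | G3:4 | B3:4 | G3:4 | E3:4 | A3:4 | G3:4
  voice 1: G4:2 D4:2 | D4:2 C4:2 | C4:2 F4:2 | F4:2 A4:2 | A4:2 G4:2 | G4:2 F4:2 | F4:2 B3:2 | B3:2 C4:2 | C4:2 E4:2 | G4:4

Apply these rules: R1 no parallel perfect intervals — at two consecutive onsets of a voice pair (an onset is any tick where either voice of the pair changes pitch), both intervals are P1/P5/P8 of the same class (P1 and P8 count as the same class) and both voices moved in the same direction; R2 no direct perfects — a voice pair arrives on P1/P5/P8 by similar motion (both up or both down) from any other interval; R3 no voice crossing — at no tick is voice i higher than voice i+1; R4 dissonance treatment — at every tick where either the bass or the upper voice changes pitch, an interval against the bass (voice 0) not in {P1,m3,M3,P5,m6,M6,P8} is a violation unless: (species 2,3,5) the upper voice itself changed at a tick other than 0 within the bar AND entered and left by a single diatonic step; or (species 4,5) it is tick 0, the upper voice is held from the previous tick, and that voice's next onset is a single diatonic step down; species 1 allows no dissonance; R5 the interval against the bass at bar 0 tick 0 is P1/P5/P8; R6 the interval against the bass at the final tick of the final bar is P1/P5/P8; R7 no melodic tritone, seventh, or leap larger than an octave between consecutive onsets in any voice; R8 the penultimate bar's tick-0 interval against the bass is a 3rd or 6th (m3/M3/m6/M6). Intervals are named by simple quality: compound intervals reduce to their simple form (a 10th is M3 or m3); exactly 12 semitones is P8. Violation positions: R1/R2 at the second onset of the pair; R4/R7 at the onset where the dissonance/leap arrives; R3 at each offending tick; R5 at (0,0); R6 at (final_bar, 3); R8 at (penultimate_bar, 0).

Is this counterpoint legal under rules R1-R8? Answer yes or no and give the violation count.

No (3 violations)

bar 0: v0=G3 v1=G4 (P8)
bar 1: v0=E3 v1=D4 (m7)
bar 2: v0=F3 v1=C4 (P5)
bar 3: v0=A3 v1=F4 (m6)
bar 4: v0=G3 v1=A4 (M2)
bar 5: v0=B3 v1=G4 (m6)
bar 6: v0=G3 v1=F4 (m7)
bar 7: v0=E3 v1=B3 (P5)
bar 8: v0=A3 v1=C4 (m3)
bar 9: v0=G3 v1=G4 (P8)
  R4 @ bar5.2: B3/F4 TT untreated
  R4 @ bar6.0: G3/F4 m7 untreated
  R7 @ bar6.2: F4->B3 leap 6st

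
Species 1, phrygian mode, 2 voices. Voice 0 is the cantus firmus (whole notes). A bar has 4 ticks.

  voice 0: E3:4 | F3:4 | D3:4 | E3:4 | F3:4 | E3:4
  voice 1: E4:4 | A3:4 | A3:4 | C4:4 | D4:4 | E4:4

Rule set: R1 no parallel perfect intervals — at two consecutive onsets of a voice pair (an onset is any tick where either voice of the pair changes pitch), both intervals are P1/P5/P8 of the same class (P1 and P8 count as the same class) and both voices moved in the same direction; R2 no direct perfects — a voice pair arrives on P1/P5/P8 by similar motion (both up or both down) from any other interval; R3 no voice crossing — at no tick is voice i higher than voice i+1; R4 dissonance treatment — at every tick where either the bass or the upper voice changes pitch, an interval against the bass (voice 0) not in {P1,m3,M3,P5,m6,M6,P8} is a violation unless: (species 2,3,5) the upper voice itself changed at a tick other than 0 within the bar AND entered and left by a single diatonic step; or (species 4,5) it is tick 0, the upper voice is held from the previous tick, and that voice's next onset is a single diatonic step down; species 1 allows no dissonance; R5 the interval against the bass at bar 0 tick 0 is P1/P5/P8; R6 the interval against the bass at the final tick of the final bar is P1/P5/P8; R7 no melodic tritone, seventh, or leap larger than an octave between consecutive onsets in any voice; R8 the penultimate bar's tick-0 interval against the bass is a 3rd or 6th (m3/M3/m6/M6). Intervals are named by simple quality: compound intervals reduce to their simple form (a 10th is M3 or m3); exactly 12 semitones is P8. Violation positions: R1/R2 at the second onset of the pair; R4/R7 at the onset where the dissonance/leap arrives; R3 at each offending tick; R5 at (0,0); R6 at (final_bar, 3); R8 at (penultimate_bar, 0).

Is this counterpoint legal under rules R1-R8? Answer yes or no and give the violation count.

Yes (0 violations)

bar 0: v0=E3 v1=E4 (P8)
bar 1: v0=F3 v1=A3 (M3)
bar 2: v0=D3 v1=A3 (P5)
bar 3: v0=E3 v1=C4 (m6)
bar 4: v0=F3 v1=D4 (M6)
bar 5: v0=E3 v1=E4 (P8)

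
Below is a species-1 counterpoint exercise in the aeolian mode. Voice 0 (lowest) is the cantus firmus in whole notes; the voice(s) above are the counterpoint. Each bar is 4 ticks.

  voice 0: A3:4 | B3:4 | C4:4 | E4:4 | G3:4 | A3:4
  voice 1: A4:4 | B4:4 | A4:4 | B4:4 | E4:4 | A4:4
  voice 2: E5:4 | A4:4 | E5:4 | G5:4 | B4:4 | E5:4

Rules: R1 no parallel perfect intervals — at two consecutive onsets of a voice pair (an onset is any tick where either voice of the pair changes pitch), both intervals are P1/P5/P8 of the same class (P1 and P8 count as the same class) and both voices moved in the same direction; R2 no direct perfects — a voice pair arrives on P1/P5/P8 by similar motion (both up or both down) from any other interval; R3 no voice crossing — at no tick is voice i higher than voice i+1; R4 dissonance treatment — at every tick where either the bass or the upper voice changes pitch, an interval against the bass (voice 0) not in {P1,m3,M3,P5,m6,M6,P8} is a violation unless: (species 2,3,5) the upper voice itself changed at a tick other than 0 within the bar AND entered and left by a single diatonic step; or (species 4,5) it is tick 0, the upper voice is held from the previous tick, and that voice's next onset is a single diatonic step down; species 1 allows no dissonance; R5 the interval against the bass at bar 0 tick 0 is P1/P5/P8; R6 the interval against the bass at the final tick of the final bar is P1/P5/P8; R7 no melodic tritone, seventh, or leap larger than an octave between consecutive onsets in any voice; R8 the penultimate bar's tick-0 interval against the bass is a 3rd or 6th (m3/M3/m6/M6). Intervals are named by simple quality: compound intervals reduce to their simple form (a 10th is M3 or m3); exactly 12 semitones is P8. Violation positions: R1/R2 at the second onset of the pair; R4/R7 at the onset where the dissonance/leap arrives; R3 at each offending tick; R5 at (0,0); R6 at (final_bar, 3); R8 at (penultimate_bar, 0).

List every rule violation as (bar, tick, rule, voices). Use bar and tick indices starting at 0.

(1, 0, R1, (0, 1))
(1, 0, R3, (1, 2))
(1, 0, R4, (0, 2))
(1, 1, R3, (1, 2))
(1, 2, R3, (1, 2))
(1, 3, R3, (1, 2))
(3, 0, R2, (0, 1))
(4, 0, R2, (1, 2))
(5, 0, R1, (1, 2))
(5, 0, R2, (0, 1))
(5, 0, R2, (0, 2))

bar 0: v0=A3 v1=A4 v2=E5 downbeat P5
bar 1: v0=B3 v1=B4 v2=A4 downbeat m7
bar 2: v0=C4 v1=A4 v2=E5 downbeat M3
bar 3: v0=E4 v1=B4 v2=G5 downbeat m3
bar 4: v0=G3 v1=E4 v2=B4 downbeat M3
bar 5: v0=A3 v1=A4 v2=E5 downbeat P5
  -> R1 @ bar 1 tick 0 v(0, 1): A3/A4 P8 -> B3/B4 P8 similar
  -> R3 @ bar 1 tick 0 v(1, 2): B4 above A4
  -> R4 @ bar 1 tick 0 v(0, 2): B3/A4 m7 untreated
  -> R3 @ bar 1 tick 1 v(1, 2): B4 above A4
  -> R3 @ bar 1 tick 2 v(1, 2): B4 above A4
  -> R3 @ bar 1 tick 3 v(1, 2): B4 above A4
  -> R2 @ bar 3 tick 0 v(0, 1): C4/A4 M6 -> E4/B4 P5 similar
  -> R2 @ bar 4 tick 0 v(1, 2): B4/G5 m6 -> E4/B4 P5 similar
  -> R1 @ bar 5 tick 0 v(1, 2): E4/B4 P5 -> A4/E5 P5 similar
  -> R2 @ bar 5 tick 0 v(0, 1): G3/E4 M6 -> A3/A4 P8 similar
  -> R2 @ bar 5 tick 0 v(0, 2): G3/B4 M3 -> A3/E5 P5 similar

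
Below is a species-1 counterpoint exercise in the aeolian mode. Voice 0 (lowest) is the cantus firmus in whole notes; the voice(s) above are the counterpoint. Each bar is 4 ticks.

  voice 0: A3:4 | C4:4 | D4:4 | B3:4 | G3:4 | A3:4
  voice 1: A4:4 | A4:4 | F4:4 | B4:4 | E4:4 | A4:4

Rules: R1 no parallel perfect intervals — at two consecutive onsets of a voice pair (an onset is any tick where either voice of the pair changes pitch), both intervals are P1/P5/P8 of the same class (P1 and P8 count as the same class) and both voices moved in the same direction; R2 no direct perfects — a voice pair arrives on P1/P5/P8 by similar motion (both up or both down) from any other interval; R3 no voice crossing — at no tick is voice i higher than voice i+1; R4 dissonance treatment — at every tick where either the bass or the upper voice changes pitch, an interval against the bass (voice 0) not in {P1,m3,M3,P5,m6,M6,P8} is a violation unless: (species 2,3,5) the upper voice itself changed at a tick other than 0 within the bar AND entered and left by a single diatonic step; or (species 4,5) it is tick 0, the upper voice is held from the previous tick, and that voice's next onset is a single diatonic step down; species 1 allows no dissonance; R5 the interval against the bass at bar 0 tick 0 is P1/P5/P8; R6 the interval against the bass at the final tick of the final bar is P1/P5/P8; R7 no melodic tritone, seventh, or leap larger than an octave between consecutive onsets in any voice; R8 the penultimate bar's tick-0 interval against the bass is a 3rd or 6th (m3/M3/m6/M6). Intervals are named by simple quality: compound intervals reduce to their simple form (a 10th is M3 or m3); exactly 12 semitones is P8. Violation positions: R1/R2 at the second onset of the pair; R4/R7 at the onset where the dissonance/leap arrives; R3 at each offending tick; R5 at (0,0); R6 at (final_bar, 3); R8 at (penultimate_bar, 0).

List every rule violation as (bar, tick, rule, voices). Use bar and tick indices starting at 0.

(3, 0, R7, (1,))
(5, 0, R2, (0, 1))

bar 0: v0=A3 v1=A4 downbeat P8
bar 1: v0=C4 v1=A4 downbeat M6
bar 2: v0=D4 v1=F4 downbeat m3
bar 3: v0=B3 v1=B4 downbeat P8
bar 4: v0=G3 v1=E4 downbeat M6
bar 5: v0=A3 v1=A4 downbeat P8
  -> R7 @ bar 3 tick 0 v(1,): F4->B4 leap 6st
  -> R2 @ bar 5 tick 0 v(0, 1): G3/E4 M6 -> A3/A4 P8 similar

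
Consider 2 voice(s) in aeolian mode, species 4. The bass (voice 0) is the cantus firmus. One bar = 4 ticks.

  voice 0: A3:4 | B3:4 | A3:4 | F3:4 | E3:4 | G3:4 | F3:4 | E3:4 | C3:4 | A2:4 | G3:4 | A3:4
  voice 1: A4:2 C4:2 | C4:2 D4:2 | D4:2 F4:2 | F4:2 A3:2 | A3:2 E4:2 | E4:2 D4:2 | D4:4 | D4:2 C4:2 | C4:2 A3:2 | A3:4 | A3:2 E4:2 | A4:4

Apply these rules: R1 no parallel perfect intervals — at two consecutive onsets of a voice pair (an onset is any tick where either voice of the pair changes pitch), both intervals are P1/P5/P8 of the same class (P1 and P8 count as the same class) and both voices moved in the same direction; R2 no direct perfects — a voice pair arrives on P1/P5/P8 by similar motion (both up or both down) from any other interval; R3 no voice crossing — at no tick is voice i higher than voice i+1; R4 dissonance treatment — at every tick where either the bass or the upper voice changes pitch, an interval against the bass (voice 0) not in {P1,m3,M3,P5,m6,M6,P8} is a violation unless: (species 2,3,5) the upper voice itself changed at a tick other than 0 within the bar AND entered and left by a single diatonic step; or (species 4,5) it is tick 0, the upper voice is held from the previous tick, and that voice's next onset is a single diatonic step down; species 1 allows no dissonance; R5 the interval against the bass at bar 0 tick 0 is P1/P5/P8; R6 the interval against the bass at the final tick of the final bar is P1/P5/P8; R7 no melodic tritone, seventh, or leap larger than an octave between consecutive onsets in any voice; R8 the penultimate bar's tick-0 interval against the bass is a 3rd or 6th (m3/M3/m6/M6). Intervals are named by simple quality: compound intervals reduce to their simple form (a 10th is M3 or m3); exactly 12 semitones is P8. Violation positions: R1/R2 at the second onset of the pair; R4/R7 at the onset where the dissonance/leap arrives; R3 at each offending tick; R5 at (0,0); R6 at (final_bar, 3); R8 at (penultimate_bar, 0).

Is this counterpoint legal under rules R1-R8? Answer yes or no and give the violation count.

bar 0: v0=A3 v1=A4 (P8)
bar 1: v0=B3 v1=C4 (m2)
bar 2: v0=A3 v1=D4 (P4)
bar 3: v0=F3 v1=F4 (P8)
bar 4: v0=E3 v1=A3 (P4)
bar 5: v0=G3 v1=E4 (M6)
bar 6: v0=F3 v1=D4 (M6)
bar 7: v0=E3 v1=D4 (m7)
bar 8: v0=C3 v1=C4 (P8)
bar 9: v0=A2 v1=A3 (P8)
bar 10: v0=G3 v1=A3 (M2)
bar 11: v0=A3 v1=A4 (P8)
  R4 @ bar1.0: B3/C4 m2 untreated
  R4 @ bar2.0: A3/D4 P4 untreated
  R4 @ bar4.0: E3/A3 P4 untreated
  R4 @ bar10.0: G3/A3 M2 untreated
  R7 @ bar10.0: A2->G3 leap 10st
  R8 @ bar10.0: penult M2 not 3rd/6th
  R2 @ bar11.0: G3/E4 M6 -> A3/A4 P8 similar

No (7 violations)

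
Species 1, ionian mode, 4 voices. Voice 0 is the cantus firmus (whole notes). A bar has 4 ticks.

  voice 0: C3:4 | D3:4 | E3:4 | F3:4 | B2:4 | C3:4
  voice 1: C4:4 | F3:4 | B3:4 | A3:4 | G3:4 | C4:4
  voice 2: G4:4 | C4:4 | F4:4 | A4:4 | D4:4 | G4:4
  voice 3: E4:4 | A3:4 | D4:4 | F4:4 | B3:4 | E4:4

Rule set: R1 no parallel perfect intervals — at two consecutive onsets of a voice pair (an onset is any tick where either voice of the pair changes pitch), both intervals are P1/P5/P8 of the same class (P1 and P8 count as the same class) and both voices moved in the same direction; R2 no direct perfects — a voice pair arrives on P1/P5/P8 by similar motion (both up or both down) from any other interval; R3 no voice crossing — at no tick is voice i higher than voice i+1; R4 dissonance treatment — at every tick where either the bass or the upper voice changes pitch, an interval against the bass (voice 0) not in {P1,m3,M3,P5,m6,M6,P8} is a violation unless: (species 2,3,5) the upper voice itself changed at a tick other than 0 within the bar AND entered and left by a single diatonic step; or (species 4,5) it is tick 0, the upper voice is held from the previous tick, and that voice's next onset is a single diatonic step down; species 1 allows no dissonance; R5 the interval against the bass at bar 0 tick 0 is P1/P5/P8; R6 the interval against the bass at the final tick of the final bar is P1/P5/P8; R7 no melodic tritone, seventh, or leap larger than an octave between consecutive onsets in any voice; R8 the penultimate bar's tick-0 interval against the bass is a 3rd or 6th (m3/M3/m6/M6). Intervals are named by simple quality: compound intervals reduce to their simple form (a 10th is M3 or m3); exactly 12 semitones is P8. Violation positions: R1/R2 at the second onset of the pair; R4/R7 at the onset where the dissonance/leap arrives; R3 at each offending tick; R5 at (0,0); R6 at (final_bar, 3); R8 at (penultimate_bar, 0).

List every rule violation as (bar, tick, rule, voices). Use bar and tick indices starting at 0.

bar 0: v0=C3 v1=C4 v2=G4 v3=E4 downbeat M3
bar 1: v0=D3 v1=F3 v2=C4 v3=A3 downbeat P5
bar 2: v0=E3 v1=B3 v2=F4 v3=D4 downbeat m7
bar 3: v0=F3 v1=A3 v2=A4 v3=F4 downbeat P8
bar 4: v0=B2 v1=G3 v2=D4 v3=B3 downbeat P8
bar 5: v0=C3 v1=C4 v2=G4 v3=E4 downbeat M3
  -> R3 @ bar 0 tick 0 v(2, 3): G4 above E4
  -> R5 @ bar 0 tick 0 v(0, 3): opens on M3
  -> R3 @ bar 0 tick 1 v(2, 3): G4 above E4
  -> R3 @ bar 0 tick 2 v(2, 3): G4 above E4
  -> R3 @ bar 0 tick 3 v(2, 3): G4 above E4
  -> R1 @ bar 1 tick 0 v(1, 2): C4/G4 P5 -> F3/C4 P5 similar
  -> R3 @ bar 1 tick 0 v(2, 3): C4 above A3
  -> R4 @ bar 1 tick 0 v(0, 2): D3/C4 m7 untreated
  -> R3 @ bar 1 tick 1 v(2, 3): C4 above A3
  -> R3 @ bar 1 tick 2 v(2, 3): C4 above A3
  -> R3 @ bar 1 tick 3 v(2, 3): C4 above A3
  -> R2 @ bar 2 tick 0 v(0, 1): D3/F3 m3 -> E3/B3 P5 similar
  -> R3 @ bar 2 tick 0 v(2, 3): F4 above D4
  -> R4 @ bar 2 tick 0 v(0, 2): E3/F4 m2 untreated
  -> R4 @ bar 2 tick 0 v(0, 3): E3/D4 m7 untreated
  -> R7 @ bar 2 tick 0 v(1,): F3->B3 leap 6st
  -> R3 @ bar 2 tick 1 v(2, 3): F4 above D4
  -> R3 @ bar 2 tick 2 v(2, 3): F4 above D4
  -> R3 @ bar 2 tick 3 v(2, 3): F4 above D4
  -> R2 @ bar 3 tick 0 v(0, 3): E3/D4 m7 -> F3/F4 P8 similar
  -> R3 @ bar 3 tick 0 v(2, 3): A4 above F4
  -> R3 @ bar 3 tick 1 v(2, 3): A4 above F4
  -> R3 @ bar 3 tick 2 v(2, 3): A4 above F4
  -> R3 @ bar 3 tick 3 v(2, 3): A4 above F4
  -> R1 @ bar 4 tick 0 v(0, 3): F3/F4 P8 -> B2/B3 P8 similar
  -> R2 @ bar 4 tick 0 v(1, 2): A3/A4 P8 -> G3/D4 P5 similar
  -> R3 @ bar 4 tick 0 v(2, 3): D4 above B3
  -> R7 @ bar 4 tick 0 v(0,): F3->B2 leap 6st
  -> R7 @ bar 4 tick 0 v(3,): F4->B3 leap 6st
  -> R8 @ bar 4 tick 0 v(0, 3): penult P8 not 3rd/6th
  -> R3 @ bar 4 tick 1 v(2, 3): D4 above B3
  -> R3 @ bar 4 tick 2 v(2, 3): D4 above B3
  -> R3 @ bar 4 tick 3 v(2, 3): D4 above B3
  -> R1 @ bar 5 tick 0 v(1, 2): G3/D4 P5 -> C4/G4 P5 similar
  -> R2 @ bar 5 tick 0 v(0, 1): B2/G3 m6 -> C3/C4 P8 similar
  -> R2 @ bar 5 tick 0 v(0, 2): B2/D4 m3 -> C3/G4 P5 similar
  -> R3 @ bar 5 tick 0 v(2, 3): G4 above E4
  -> R3 @ bar 5 tick 1 v(2, 3): G4 above E4
  -> R3 @ bar 5 tick 2 v(2, 3): G4 above E4
  -> R3 @ bar 5 tick 3 v(2, 3): G4 above E4
  -> R6 @ bar 5 tick 3 v(0, 3): closes on M3

(0, 0, R3, (2, 3))
(0, 0, R5, (0, 3))
(0, 1, R3, (2, 3))
(0, 2, R3, (2, 3))
(0, 3, R3, (2, 3))
(1, 0, R1, (1, 2))
(1, 0, R3, (2, 3))
(1, 0, R4, (0, 2))
(1, 1, R3, (2, 3))
(1, 2, R3, (2, 3))
(1, 3, R3, (2, 3))
(2, 0, R2, (0, 1))
(2, 0, R3, (2, 3))
(2, 0, R4, (0, 2))
(2, 0, R4, (0, 3))
(2, 0, R7, (1,))
(2, 1, R3, (2, 3))
(2, 2, R3, (2, 3))
(2, 3, R3, (2, 3))
(3, 0, R2, (0, 3))
(3, 0, R3, (2, 3))
(3, 1, R3, (2, 3))
(3, 2, R3, (2, 3))
(3, 3, R3, (2, 3))
(4, 0, R1, (0, 3))
(4, 0, R2, (1, 2))
(4, 0, R3, (2, 3))
(4, 0, R7, (0,))
(4, 0, R7, (3,))
(4, 0, R8, (0, 3))
(4, 1, R3, (2, 3))
(4, 2, R3, (2, 3))
(4, 3, R3, (2, 3))
(5, 0, R1, (1, 2))
(5, 0, R2, (0, 1))
(5, 0, R2, (0, 2))
(5, 0, R3, (2, 3))
(5, 1, R3, (2, 3))
(5, 2, R3, (2, 3))
(5, 3, R3, (2, 3))
(5, 3, R6, (0, 3))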